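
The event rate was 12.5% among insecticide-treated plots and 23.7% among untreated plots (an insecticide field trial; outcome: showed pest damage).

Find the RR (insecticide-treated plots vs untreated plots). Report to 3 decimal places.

RR = 0.1250 / 0.2370 = 0.527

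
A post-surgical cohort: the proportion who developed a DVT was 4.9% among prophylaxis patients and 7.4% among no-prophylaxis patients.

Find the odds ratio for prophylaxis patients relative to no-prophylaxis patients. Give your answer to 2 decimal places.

odds, prophylaxis patients = 0.04900/0.95100 = 0.05152
odds, no-prophylaxis patients = 0.07400/0.92600 = 0.07991
OR = 0.05152 / 0.07991 = 0.64

OR ≈ 0.64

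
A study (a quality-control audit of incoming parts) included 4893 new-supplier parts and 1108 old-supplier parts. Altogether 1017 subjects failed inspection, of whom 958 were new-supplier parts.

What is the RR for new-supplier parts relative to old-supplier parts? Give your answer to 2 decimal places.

new-supplier parts without the outcome: 4893 − 958 = 3935
old-supplier parts with the outcome: 1017 − 958 = 59
old-supplier parts without the outcome: 1108 − 59 = 1049
risk, new-supplier parts = 958/4893 = 0.1958
risk, old-supplier parts = 59/1108 = 0.0532
RR = 0.1958 / 0.0532 = 3.68

3.68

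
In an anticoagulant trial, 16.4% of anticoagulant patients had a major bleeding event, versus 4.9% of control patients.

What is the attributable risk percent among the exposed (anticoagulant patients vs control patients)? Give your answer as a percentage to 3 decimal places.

AR% = (0.16400 − 0.04900) / 0.16400 = 0.7012 → 70.122%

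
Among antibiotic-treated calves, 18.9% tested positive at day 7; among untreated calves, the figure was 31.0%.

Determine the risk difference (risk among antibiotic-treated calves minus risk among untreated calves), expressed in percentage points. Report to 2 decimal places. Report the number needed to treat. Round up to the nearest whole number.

risk difference = 0.1890 − 0.3100 = -0.1210 → -12.10 percentage points
absolute risk difference = 0.121000
1 / 0.121000 = 8.264 → round up → 9

RD = -12.10; NNT = 9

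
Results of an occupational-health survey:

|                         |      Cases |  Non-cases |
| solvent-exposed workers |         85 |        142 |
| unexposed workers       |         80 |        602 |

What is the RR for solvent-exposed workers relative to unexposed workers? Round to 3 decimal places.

risk, solvent-exposed workers = 85/227 = 0.3744
risk, unexposed workers = 80/682 = 0.1173
RR = 0.3744 / 0.1173 = 3.192

3.192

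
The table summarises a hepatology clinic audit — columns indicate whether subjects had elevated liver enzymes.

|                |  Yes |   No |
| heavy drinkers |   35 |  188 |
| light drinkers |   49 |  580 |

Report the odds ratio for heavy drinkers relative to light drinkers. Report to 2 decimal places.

2.20

odds, heavy drinkers = 35/188 = 0.1862
odds, light drinkers = 49/580 = 0.0845
OR = 0.1862 / 0.0845 = 2.20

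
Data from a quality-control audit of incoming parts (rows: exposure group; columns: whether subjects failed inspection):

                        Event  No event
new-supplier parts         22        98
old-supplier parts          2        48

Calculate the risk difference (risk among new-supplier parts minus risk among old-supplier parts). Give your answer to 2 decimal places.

0.14

risk, new-supplier parts = 22/120 = 0.18333
risk, old-supplier parts = 2/50 = 0.04000
risk difference = 0.18333 − 0.04000 = 0.14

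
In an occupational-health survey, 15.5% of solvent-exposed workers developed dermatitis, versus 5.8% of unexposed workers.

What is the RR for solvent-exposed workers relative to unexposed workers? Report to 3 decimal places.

RR = 0.1550 / 0.0580 = 2.672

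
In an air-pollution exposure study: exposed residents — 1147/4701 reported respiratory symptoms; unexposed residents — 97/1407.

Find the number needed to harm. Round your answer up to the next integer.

risk, exposed residents = 1147/4701 = 0.243991
risk, unexposed residents = 97/1407 = 0.068941
absolute risk difference = 0.175050
1 / 0.175050 = 5.713 → round up → 6

NNH = 6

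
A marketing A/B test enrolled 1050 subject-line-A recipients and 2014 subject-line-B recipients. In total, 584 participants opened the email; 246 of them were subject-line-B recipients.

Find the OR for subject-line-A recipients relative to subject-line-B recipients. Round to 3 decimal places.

subject-line-A recipients with the outcome: 584 − 246 = 338
subject-line-A recipients without the outcome: 1050 − 338 = 712
subject-line-B recipients without the outcome: 2014 − 246 = 1768
OR = (338 × 1768) / (712 × 246) = 597584/175152 ≈ 3.412

3.412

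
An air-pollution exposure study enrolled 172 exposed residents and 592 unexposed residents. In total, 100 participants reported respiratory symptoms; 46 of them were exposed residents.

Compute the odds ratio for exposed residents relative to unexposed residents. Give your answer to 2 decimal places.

exposed residents without the outcome: 172 − 46 = 126
unexposed residents with the outcome: 100 − 46 = 54
unexposed residents without the outcome: 592 − 54 = 538
OR = (46 × 538) / (126 × 54) = 24748/6804 ≈ 3.64

3.64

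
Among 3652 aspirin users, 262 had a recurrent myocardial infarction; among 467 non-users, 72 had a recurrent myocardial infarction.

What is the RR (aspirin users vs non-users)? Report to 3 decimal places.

risk, aspirin users = 262/3652 = 0.0717
risk, non-users = 72/467 = 0.1542
RR = 0.0717 / 0.1542 = 0.465

0.465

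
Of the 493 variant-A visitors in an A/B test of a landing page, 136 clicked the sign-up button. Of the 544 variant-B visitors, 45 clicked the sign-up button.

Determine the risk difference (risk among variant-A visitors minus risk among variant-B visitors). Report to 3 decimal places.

RD ≈ 0.193

risk, variant-A visitors = 136/493 = 0.2759
risk, variant-B visitors = 45/544 = 0.0827
risk difference = 0.2759 − 0.0827 = 0.193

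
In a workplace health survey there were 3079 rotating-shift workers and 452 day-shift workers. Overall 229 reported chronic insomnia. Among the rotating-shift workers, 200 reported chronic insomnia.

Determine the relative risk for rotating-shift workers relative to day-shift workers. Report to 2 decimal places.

rotating-shift workers without the outcome: 3079 − 200 = 2879
day-shift workers with the outcome: 229 − 200 = 29
day-shift workers without the outcome: 452 − 29 = 423
risk, rotating-shift workers = 200/3079 = 0.0650
risk, day-shift workers = 29/452 = 0.0642
RR = 0.0650 / 0.0642 = 1.01

1.01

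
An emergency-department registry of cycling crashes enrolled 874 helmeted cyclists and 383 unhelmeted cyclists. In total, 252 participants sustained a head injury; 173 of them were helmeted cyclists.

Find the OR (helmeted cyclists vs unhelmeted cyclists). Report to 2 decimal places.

helmeted cyclists without the outcome: 874 − 173 = 701
unhelmeted cyclists with the outcome: 252 − 173 = 79
unhelmeted cyclists without the outcome: 383 − 79 = 304
OR = (173 × 304) / (701 × 79) = 52592/55379 ≈ 0.95

OR: 0.95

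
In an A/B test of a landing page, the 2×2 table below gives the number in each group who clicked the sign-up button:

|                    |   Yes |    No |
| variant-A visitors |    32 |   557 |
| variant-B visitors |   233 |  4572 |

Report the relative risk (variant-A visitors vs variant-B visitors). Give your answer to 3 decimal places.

RR: 1.120

risk, variant-A visitors = 32/589 = 0.05433
risk, variant-B visitors = 233/4805 = 0.04849
RR = 0.05433 / 0.04849 = 1.120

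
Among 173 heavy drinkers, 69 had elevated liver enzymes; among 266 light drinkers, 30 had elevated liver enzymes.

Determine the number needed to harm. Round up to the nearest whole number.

4

risk, heavy drinkers = 69/173 = 0.398844
risk, light drinkers = 30/266 = 0.112782
absolute risk difference = 0.286062
1 / 0.286062 = 3.496 → round up → 4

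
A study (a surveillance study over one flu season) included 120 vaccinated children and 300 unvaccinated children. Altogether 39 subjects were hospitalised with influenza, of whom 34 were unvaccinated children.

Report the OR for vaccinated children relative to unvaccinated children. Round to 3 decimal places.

vaccinated children with the outcome: 39 − 34 = 5
vaccinated children without the outcome: 120 − 5 = 115
unvaccinated children without the outcome: 300 − 34 = 266
odds, vaccinated children = 5/115 = 0.04348
odds, unvaccinated children = 34/266 = 0.12782
OR = 0.04348 / 0.12782 = 0.340

0.340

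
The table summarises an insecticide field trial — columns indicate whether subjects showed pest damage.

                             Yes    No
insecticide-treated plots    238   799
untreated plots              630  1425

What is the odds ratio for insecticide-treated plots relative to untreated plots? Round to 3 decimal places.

odds, insecticide-treated plots = 238/799 = 0.2979
odds, untreated plots = 630/1425 = 0.4421
OR = 0.2979 / 0.4421 = 0.674

0.674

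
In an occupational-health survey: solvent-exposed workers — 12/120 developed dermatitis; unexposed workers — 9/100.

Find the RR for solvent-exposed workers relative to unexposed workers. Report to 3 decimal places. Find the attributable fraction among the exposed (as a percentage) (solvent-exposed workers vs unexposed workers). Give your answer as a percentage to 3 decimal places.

RR = 1.111; AR% = 10.000%

risk, solvent-exposed workers = 12/120 = 0.1000
risk, unexposed workers = 9/100 = 0.0900
RR = 0.1000 / 0.0900 = 1.111
AR% = (0.1000 − 0.0900) / 0.1000 = 0.1000 → 10.000%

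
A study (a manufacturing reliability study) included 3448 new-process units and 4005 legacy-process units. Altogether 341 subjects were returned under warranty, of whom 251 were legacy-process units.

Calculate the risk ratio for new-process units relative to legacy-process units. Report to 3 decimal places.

0.416

new-process units with the outcome: 341 − 251 = 90
new-process units without the outcome: 3448 − 90 = 3358
legacy-process units without the outcome: 4005 − 251 = 3754
risk, new-process units = 90/3448 = 0.02610
risk, legacy-process units = 251/4005 = 0.06267
RR = 0.02610 / 0.06267 = 0.416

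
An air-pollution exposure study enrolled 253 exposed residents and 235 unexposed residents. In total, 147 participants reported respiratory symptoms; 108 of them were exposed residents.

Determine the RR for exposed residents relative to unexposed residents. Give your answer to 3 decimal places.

exposed residents without the outcome: 253 − 108 = 145
unexposed residents with the outcome: 147 − 108 = 39
unexposed residents without the outcome: 235 − 39 = 196
risk, exposed residents = 108/253 = 0.4269
risk, unexposed residents = 39/235 = 0.1660
RR = 0.4269 / 0.1660 = 2.572

RR = 2.572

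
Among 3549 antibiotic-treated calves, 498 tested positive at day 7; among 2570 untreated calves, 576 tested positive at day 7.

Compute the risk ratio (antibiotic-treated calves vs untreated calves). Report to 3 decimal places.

RR = 0.626

risk, antibiotic-treated calves = 498/3549 = 0.1403
risk, untreated calves = 576/2570 = 0.2241
RR = 0.1403 / 0.2241 = 0.626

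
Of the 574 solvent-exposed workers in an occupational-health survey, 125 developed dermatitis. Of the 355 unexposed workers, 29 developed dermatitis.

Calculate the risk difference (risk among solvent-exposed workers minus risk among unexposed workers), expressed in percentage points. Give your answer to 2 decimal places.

risk, solvent-exposed workers = 125/574 = 0.2178
risk, unexposed workers = 29/355 = 0.0817
risk difference = 0.2178 − 0.0817 = 0.1361 → 13.61 percentage points

RD ≈ 13.61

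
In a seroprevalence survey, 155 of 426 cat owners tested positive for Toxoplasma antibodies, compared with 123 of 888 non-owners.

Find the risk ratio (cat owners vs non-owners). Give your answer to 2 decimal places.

2.63

risk, cat owners = 155/426 = 0.3638
risk, non-owners = 123/888 = 0.1385
RR = 0.3638 / 0.1385 = 2.63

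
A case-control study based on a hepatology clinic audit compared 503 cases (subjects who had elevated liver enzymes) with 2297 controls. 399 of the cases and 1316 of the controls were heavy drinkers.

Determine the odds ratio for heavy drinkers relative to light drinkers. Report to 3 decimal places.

OR = (399 × 981) / (1316 × 104) = 391419/136864 ≈ 2.860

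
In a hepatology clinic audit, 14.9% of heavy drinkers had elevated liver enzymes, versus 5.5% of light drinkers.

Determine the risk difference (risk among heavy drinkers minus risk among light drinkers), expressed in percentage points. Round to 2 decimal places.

RD: 9.40

risk difference = 0.1490 − 0.0550 = 0.0940 → 9.40 percentage points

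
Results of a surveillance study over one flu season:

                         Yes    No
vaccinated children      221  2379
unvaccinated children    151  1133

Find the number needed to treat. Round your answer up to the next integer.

NNT = 31

risk, vaccinated children = 221/2600 = 0.085000
risk, unvaccinated children = 151/1284 = 0.117601
absolute risk difference = 0.032601
1 / 0.032601 = 30.674 → round up → 31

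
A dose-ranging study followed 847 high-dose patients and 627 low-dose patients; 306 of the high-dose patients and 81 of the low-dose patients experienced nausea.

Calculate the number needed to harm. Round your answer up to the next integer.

risk, high-dose patients = 306/847 = 0.361275
risk, low-dose patients = 81/627 = 0.129187
absolute risk difference = 0.232088
1 / 0.232088 = 4.309 → round up → 5

5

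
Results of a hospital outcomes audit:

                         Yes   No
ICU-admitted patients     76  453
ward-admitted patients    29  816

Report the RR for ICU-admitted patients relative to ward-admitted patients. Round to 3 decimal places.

risk, ICU-admitted patients = 76/529 = 0.14367
risk, ward-admitted patients = 29/845 = 0.03432
RR = 0.14367 / 0.03432 = 4.186

RR = 4.186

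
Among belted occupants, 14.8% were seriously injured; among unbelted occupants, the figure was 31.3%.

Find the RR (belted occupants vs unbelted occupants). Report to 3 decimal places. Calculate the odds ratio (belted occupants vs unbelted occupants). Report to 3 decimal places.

RR = 0.473; OR = 0.381

RR = 0.1480 / 0.3130 = 0.473
odds, belted occupants = 0.1480/0.8520 = 0.1737
odds, unbelted occupants = 0.3130/0.6870 = 0.4556
OR = 0.1737 / 0.4556 = 0.381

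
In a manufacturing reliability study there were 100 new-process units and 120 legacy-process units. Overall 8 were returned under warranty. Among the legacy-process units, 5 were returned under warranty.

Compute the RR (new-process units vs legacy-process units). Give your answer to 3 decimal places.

RR = 0.720

new-process units with the outcome: 8 − 5 = 3
new-process units without the outcome: 100 − 3 = 97
legacy-process units without the outcome: 120 − 5 = 115
risk, new-process units = 3/100 = 0.03000
risk, legacy-process units = 5/120 = 0.04167
RR = 0.03000 / 0.04167 = 0.720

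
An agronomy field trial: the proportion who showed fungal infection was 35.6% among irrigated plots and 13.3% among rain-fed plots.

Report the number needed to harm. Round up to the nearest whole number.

NNH = 5

absolute risk difference = 0.223000
1 / 0.223000 = 4.484 → round up → 5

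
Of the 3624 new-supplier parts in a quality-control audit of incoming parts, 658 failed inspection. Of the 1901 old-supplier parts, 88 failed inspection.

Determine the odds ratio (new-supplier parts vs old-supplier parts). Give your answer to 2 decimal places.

odds, new-supplier parts = 658/2966 = 0.22185
odds, old-supplier parts = 88/1813 = 0.04854
OR = 0.22185 / 0.04854 = 4.57

OR = 4.57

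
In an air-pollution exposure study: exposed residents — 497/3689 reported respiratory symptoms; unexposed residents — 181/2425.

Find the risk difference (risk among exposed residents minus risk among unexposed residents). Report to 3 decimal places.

risk, exposed residents = 497/3689 = 0.1347
risk, unexposed residents = 181/2425 = 0.0746
risk difference = 0.1347 − 0.0746 = 0.060

RD: 0.060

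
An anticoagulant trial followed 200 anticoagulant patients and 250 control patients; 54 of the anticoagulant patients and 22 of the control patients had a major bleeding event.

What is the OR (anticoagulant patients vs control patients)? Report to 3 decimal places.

odds, anticoagulant patients = 54/146 = 0.3699
odds, control patients = 22/228 = 0.0965
OR = 0.3699 / 0.0965 = 3.833

OR = 3.833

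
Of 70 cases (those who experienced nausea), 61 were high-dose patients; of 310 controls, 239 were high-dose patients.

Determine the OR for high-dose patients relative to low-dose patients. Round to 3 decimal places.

2.013

odds, high-dose patients = 61/239 = 0.2552
odds, low-dose patients = 9/71 = 0.1268
OR = 0.2552 / 0.1268 = 2.013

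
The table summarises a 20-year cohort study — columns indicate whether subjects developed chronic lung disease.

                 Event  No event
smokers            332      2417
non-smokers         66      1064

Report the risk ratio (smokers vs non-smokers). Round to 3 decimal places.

risk, smokers = 332/2749 = 0.1208
risk, non-smokers = 66/1130 = 0.0584
RR = 0.1208 / 0.0584 = 2.068

RR: 2.068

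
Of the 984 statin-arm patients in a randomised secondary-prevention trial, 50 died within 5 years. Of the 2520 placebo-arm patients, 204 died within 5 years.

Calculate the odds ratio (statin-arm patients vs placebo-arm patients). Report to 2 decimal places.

OR = (50 × 2316) / (934 × 204) = 115800/190536 ≈ 0.61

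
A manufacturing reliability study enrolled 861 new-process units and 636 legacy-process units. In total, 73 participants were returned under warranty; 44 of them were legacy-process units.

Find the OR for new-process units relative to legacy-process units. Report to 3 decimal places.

OR: 0.469

new-process units with the outcome: 73 − 44 = 29
new-process units without the outcome: 861 − 29 = 832
legacy-process units without the outcome: 636 − 44 = 592
odds, new-process units = 29/832 = 0.03486
odds, legacy-process units = 44/592 = 0.07432
OR = 0.03486 / 0.07432 = 0.469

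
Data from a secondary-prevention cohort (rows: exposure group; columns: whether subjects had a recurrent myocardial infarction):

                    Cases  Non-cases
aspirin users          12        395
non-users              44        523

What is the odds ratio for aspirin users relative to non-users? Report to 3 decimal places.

OR = (12 × 523) / (395 × 44) = 6276/17380 ≈ 0.361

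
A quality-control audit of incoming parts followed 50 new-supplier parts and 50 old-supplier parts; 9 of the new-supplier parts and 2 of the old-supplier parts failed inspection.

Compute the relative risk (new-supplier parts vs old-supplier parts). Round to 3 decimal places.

RR: 4.500

risk, new-supplier parts = 9/50 = 0.18000
risk, old-supplier parts = 2/50 = 0.04000
RR = 0.18000 / 0.04000 = 4.500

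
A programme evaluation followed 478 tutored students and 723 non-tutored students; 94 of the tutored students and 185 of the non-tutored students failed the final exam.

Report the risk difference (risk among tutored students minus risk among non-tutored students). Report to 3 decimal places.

risk, tutored students = 94/478 = 0.1967
risk, non-tutored students = 185/723 = 0.2559
risk difference = 0.1967 − 0.2559 = -0.059

-0.059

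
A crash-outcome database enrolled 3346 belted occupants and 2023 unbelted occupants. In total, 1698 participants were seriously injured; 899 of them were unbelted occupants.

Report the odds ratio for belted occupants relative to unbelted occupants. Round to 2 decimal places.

belted occupants with the outcome: 1698 − 899 = 799
belted occupants without the outcome: 3346 − 799 = 2547
unbelted occupants without the outcome: 2023 − 899 = 1124
OR = (799 × 1124) / (2547 × 899) = 898076/2289753 ≈ 0.39

OR = 0.39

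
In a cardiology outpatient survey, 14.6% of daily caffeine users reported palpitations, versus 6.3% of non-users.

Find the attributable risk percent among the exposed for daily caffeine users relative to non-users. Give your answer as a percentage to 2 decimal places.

AR% = (0.1460 − 0.0630) / 0.1460 = 0.5685 → 56.85%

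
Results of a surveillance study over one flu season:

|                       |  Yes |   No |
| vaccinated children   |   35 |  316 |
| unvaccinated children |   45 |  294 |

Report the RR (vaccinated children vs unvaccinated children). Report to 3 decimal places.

risk, vaccinated children = 35/351 = 0.0997
risk, unvaccinated children = 45/339 = 0.1327
RR = 0.0997 / 0.1327 = 0.751

RR: 0.751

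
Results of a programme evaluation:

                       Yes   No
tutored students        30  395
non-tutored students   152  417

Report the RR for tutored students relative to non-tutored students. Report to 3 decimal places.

risk, tutored students = 30/425 = 0.0706
risk, non-tutored students = 152/569 = 0.2671
RR = 0.0706 / 0.2671 = 0.264

0.264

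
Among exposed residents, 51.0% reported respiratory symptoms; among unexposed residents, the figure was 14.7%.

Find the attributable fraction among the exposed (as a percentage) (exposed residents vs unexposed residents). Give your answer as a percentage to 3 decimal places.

AR% = (0.5100 − 0.1470) / 0.5100 = 0.7118 → 71.176%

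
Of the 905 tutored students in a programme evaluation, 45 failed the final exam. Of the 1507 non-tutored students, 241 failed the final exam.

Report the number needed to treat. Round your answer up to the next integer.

risk, tutored students = 45/905 = 0.049724
risk, non-tutored students = 241/1507 = 0.159920
absolute risk difference = 0.110197
1 / 0.110197 = 9.075 → round up → 10

NNT = 10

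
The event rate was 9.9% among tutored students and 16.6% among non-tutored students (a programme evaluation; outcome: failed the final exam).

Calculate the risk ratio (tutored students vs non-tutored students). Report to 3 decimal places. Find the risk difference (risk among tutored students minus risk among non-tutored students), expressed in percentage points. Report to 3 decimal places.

RR = 0.596; RD = -6.700

RR = 0.0990 / 0.1660 = 0.596
risk difference = 0.0990 − 0.1660 = -0.0670 → -6.700 percentage points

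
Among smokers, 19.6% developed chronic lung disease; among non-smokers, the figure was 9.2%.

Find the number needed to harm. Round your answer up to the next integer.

absolute risk difference = 0.104000
1 / 0.104000 = 9.615 → round up → 10

NNH: 10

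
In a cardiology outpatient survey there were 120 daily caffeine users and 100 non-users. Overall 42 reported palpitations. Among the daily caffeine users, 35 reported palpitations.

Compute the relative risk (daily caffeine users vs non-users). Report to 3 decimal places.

RR: 4.167

daily caffeine users without the outcome: 120 − 35 = 85
non-users with the outcome: 42 − 35 = 7
non-users without the outcome: 100 − 7 = 93
risk, daily caffeine users = 35/120 = 0.2917
risk, non-users = 7/100 = 0.0700
RR = 0.2917 / 0.0700 = 4.167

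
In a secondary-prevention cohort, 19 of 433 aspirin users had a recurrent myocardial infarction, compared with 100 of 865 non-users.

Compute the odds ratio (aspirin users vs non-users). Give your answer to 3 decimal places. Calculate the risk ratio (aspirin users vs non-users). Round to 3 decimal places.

OR = 0.351; RR = 0.380

odds, aspirin users = 19/414 = 0.04589
odds, non-users = 100/765 = 0.13072
OR = 0.04589 / 0.13072 = 0.351
risk, aspirin users = 19/433 = 0.04388
risk, non-users = 100/865 = 0.11561
RR = 0.04388 / 0.11561 = 0.380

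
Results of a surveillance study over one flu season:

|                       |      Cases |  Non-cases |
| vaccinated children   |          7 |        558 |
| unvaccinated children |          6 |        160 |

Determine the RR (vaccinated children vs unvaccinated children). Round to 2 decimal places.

risk, vaccinated children = 7/565 = 0.01239
risk, unvaccinated children = 6/166 = 0.03614
RR = 0.01239 / 0.03614 = 0.34

RR = 0.34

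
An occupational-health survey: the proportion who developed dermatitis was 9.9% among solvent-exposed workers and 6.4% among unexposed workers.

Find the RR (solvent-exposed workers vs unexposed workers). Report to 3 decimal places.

RR = 0.0990 / 0.0640 = 1.547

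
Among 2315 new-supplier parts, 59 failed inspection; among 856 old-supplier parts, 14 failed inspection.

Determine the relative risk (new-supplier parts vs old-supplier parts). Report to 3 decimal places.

1.558

risk, new-supplier parts = 59/2315 = 0.02549
risk, old-supplier parts = 14/856 = 0.01636
RR = 0.02549 / 0.01636 = 1.558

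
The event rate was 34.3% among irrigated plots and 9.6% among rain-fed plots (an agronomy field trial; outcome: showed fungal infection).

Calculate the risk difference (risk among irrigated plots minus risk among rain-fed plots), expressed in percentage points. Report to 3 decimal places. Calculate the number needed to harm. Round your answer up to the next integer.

risk difference = 0.3430 − 0.0960 = 0.2470 → 24.700 percentage points
absolute risk difference = 0.247000
1 / 0.247000 = 4.049 → round up → 5

RD = 24.700; NNH = 5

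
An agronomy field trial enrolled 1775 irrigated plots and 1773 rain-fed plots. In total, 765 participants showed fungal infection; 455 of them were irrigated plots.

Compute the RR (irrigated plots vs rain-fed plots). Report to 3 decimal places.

1.466

irrigated plots without the outcome: 1775 − 455 = 1320
rain-fed plots with the outcome: 765 − 455 = 310
rain-fed plots without the outcome: 1773 − 310 = 1463
risk, irrigated plots = 455/1775 = 0.2563
risk, rain-fed plots = 310/1773 = 0.1748
RR = 0.2563 / 0.1748 = 1.466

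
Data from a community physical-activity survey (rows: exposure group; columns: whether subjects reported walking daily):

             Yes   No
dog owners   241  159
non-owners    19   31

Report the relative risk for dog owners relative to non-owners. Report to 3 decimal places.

risk, dog owners = 241/400 = 0.6025
risk, non-owners = 19/50 = 0.3800
RR = 0.6025 / 0.3800 = 1.586

1.586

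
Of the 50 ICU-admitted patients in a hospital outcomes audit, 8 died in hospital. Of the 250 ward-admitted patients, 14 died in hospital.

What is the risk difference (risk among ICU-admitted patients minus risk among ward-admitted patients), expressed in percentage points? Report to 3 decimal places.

10.400

risk, ICU-admitted patients = 8/50 = 0.1600
risk, ward-admitted patients = 14/250 = 0.0560
risk difference = 0.1600 − 0.0560 = 0.1040 → 10.400 percentage points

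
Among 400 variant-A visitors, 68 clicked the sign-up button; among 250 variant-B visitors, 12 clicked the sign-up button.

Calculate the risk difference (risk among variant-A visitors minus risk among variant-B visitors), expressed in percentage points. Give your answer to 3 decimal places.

risk, variant-A visitors = 68/400 = 0.17000
risk, variant-B visitors = 12/250 = 0.04800
risk difference = 0.17000 − 0.04800 = 0.12200 → 12.200 percentage points

12.200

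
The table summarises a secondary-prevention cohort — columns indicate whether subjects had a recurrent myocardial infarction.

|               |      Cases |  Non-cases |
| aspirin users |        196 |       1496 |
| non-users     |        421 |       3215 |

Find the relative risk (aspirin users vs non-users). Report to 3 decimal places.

risk, aspirin users = 196/1692 = 0.1158
risk, non-users = 421/3636 = 0.1158
RR = 0.1158 / 0.1158 = 1.000

RR = 1.000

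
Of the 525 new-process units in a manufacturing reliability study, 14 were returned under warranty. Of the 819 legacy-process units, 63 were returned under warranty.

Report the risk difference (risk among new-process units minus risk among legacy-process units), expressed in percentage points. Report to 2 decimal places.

-5.03

risk, new-process units = 14/525 = 0.02667
risk, legacy-process units = 63/819 = 0.07692
risk difference = 0.02667 − 0.07692 = -0.05026 → -5.03 percentage points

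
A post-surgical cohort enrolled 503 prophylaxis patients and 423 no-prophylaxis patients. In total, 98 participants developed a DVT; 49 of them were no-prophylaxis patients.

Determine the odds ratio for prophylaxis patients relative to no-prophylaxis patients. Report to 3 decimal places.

OR: 0.824

prophylaxis patients with the outcome: 98 − 49 = 49
prophylaxis patients without the outcome: 503 − 49 = 454
no-prophylaxis patients without the outcome: 423 − 49 = 374
OR = (49 × 374) / (454 × 49) = 18326/22246 ≈ 0.824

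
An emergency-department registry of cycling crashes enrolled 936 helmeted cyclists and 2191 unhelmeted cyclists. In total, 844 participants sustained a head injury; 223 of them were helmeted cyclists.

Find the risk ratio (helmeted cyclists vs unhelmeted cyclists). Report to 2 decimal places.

0.84

helmeted cyclists without the outcome: 936 − 223 = 713
unhelmeted cyclists with the outcome: 844 − 223 = 621
unhelmeted cyclists without the outcome: 2191 − 621 = 1570
risk, helmeted cyclists = 223/936 = 0.2382
risk, unhelmeted cyclists = 621/2191 = 0.2834
RR = 0.2382 / 0.2834 = 0.84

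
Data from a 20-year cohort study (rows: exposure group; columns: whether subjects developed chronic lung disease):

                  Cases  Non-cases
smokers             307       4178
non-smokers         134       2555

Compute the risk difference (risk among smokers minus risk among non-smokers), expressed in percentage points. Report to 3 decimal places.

1.862

risk, smokers = 307/4485 = 0.06845
risk, non-smokers = 134/2689 = 0.04983
risk difference = 0.06845 − 0.04983 = 0.01862 → 1.862 percentage points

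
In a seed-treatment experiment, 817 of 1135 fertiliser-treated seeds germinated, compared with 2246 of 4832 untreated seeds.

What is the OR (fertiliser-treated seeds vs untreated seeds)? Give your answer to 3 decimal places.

odds, fertiliser-treated seeds = 817/318 = 2.5692
odds, untreated seeds = 2246/2586 = 0.8685
OR = 2.5692 / 0.8685 = 2.958

2.958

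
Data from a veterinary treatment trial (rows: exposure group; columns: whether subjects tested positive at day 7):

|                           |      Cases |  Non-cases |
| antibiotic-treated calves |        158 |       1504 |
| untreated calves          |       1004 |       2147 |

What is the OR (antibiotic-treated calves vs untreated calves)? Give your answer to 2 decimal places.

OR = (158 × 2147) / (1504 × 1004) = 339226/1510016 ≈ 0.22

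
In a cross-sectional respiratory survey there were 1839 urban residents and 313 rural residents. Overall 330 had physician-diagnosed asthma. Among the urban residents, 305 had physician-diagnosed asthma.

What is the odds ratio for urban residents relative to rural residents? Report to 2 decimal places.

OR = 2.29

urban residents without the outcome: 1839 − 305 = 1534
rural residents with the outcome: 330 − 305 = 25
rural residents without the outcome: 313 − 25 = 288
OR = (305 × 288) / (1534 × 25) = 87840/38350 ≈ 2.29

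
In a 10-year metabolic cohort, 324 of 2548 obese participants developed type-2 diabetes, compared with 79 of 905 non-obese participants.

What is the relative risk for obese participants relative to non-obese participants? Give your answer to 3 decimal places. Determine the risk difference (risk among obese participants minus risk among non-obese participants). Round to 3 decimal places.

risk, obese participants = 324/2548 = 0.1272
risk, non-obese participants = 79/905 = 0.0873
RR = 0.1272 / 0.0873 = 1.457
risk difference = 0.1272 − 0.0873 = 0.040

RR = 1.457; RD = 0.040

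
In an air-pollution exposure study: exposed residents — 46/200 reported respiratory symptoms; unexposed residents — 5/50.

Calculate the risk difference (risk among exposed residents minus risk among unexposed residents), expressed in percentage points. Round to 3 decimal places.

13.000

risk, exposed residents = 46/200 = 0.2300
risk, unexposed residents = 5/50 = 0.1000
risk difference = 0.2300 − 0.1000 = 0.1300 → 13.000 percentage points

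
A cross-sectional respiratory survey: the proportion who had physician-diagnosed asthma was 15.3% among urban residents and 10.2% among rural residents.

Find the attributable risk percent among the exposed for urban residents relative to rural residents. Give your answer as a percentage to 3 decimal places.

AR% = (0.1530 − 0.1020) / 0.1530 = 0.3333 → 33.333%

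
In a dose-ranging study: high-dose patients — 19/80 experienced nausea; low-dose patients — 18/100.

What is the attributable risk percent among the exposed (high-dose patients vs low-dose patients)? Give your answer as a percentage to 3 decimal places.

risk, high-dose patients = 19/80 = 0.2375
risk, low-dose patients = 18/100 = 0.1800
AR% = (0.2375 − 0.1800) / 0.2375 = 0.2421 → 24.211%

24.211%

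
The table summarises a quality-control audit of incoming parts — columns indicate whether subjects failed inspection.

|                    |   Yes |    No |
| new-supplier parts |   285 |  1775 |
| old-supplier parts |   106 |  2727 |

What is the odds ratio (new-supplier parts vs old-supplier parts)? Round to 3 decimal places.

OR = 4.131

odds, new-supplier parts = 285/1775 = 0.16056
odds, old-supplier parts = 106/2727 = 0.03887
OR = 0.16056 / 0.03887 = 4.131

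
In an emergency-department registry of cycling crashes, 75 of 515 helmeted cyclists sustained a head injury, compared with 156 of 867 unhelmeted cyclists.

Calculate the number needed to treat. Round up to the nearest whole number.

NNT = 30

risk, helmeted cyclists = 75/515 = 0.145631
risk, unhelmeted cyclists = 156/867 = 0.179931
absolute risk difference = 0.034300
1 / 0.034300 = 29.155 → round up → 30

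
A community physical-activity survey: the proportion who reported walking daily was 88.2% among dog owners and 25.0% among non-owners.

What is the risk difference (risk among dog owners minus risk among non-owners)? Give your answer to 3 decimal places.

risk difference = 0.8820 − 0.2500 = 0.632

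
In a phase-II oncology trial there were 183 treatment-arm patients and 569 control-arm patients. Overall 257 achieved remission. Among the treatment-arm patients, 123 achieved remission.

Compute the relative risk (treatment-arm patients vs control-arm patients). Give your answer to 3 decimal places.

2.854

treatment-arm patients without the outcome: 183 − 123 = 60
control-arm patients with the outcome: 257 − 123 = 134
control-arm patients without the outcome: 569 − 134 = 435
risk, treatment-arm patients = 123/183 = 0.6721
risk, control-arm patients = 134/569 = 0.2355
RR = 0.6721 / 0.2355 = 2.854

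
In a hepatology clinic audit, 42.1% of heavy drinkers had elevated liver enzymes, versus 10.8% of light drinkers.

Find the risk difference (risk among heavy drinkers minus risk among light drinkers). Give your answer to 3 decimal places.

risk difference = 0.4210 − 0.1080 = 0.313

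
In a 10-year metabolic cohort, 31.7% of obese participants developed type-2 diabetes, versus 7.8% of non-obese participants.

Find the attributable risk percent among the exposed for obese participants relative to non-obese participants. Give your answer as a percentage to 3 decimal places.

AR% = (0.3170 − 0.0780) / 0.3170 = 0.7539 → 75.394%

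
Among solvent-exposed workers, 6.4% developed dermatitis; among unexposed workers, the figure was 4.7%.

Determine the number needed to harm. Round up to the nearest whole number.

absolute risk difference = 0.017000
1 / 0.017000 = 58.824 → round up → 59

59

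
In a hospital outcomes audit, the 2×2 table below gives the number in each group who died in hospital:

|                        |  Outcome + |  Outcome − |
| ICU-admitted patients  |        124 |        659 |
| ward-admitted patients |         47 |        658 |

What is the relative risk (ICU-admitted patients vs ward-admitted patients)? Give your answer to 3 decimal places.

RR: 2.375

risk, ICU-admitted patients = 124/783 = 0.1584
risk, ward-admitted patients = 47/705 = 0.0667
RR = 0.1584 / 0.0667 = 2.375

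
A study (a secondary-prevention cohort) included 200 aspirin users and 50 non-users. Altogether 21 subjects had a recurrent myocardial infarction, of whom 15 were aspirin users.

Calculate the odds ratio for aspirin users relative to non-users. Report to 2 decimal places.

aspirin users without the outcome: 200 − 15 = 185
non-users with the outcome: 21 − 15 = 6
non-users without the outcome: 50 − 6 = 44
odds, aspirin users = 15/185 = 0.0811
odds, non-users = 6/44 = 0.1364
OR = 0.0811 / 0.1364 = 0.59

OR: 0.59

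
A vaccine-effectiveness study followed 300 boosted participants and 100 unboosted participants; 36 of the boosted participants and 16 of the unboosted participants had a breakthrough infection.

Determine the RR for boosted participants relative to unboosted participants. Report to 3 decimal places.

0.750

risk, boosted participants = 36/300 = 0.1200
risk, unboosted participants = 16/100 = 0.1600
RR = 0.1200 / 0.1600 = 0.750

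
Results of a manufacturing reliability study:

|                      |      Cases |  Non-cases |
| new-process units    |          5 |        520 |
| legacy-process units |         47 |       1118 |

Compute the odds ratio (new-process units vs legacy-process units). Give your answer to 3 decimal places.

OR = (5 × 1118) / (520 × 47) = 5590/24440 ≈ 0.229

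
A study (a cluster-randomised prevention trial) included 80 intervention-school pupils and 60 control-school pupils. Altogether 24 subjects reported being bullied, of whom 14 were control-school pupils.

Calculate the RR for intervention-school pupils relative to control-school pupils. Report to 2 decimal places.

intervention-school pupils with the outcome: 24 − 14 = 10
intervention-school pupils without the outcome: 80 − 10 = 70
control-school pupils without the outcome: 60 − 14 = 46
risk, intervention-school pupils = 10/80 = 0.1250
risk, control-school pupils = 14/60 = 0.2333
RR = 0.1250 / 0.2333 = 0.54

RR ≈ 0.54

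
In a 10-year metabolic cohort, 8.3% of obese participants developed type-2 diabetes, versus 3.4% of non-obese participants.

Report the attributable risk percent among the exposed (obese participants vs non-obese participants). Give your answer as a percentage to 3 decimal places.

AR% = (0.08300 − 0.03400) / 0.08300 = 0.5904 → 59.036%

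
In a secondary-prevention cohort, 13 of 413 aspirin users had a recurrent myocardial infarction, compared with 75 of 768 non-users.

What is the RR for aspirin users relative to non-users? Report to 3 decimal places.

RR = 0.322

risk, aspirin users = 13/413 = 0.03148
risk, non-users = 75/768 = 0.09766
RR = 0.03148 / 0.09766 = 0.322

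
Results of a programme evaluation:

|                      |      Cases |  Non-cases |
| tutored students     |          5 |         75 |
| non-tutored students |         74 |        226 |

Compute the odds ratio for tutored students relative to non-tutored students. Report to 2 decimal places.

odds, tutored students = 5/75 = 0.0667
odds, non-tutored students = 74/226 = 0.3274
OR = 0.0667 / 0.3274 = 0.20

0.20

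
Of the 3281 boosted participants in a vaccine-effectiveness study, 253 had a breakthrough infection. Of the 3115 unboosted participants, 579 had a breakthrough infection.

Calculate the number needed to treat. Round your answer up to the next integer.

10

risk, boosted participants = 253/3281 = 0.077111
risk, unboosted participants = 579/3115 = 0.185875
absolute risk difference = 0.108764
1 / 0.108764 = 9.194 → round up → 10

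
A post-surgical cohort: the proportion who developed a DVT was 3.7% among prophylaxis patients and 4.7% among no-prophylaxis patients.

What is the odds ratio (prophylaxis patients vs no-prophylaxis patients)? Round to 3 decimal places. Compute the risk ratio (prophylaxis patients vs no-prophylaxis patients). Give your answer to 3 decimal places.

odds, prophylaxis patients = 0.03700/0.96300 = 0.03842
odds, no-prophylaxis patients = 0.04700/0.95300 = 0.04932
OR = 0.03842 / 0.04932 = 0.779
RR = 0.03700 / 0.04700 = 0.787

OR = 0.779; RR = 0.787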